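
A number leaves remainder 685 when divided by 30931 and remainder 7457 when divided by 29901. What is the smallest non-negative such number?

788586530

Write x = 685 + 30931·k. Then 30931·k ≡ 7457 − 685 ≡ 6772 (mod 29901).
Need 30931⁻¹ mod 29901. Extended Euclid on (29901, 1030):
29901 = 29×1030 + 31
1030 = 33×31 + 7
31 = 4×7 + 3
7 = 2×3 + 1
3 = 3×1 + 0
Back-substitute:
1 = 7 − 2·3
1 = −2·31 + 9·7
1 = 9·1030 − 299·31
1 = −299·29901 + 8680·1030
30931⁻¹ ≡ 8680 (mod 29901), so k ≡ 8680·6772 ≡ 25495 (mod 29901).
x = 685 + 30931·25495 = 788586530.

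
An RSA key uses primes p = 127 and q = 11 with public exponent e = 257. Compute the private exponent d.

φ(n) = (p−1)(q−1) = 126·10 = 1260.
Need d with 257·d ≡ 1 (mod 1260). Apply the extended Euclidean algorithm:
1260 = 4·257 + 232
257 = 1·232 + 25
232 = 9·25 + 7
25 = 3·7 + 4
7 = 1·4 + 3
4 = 1·3 + 1
3 = 3·1 + 0
Back-substitute:
1 = 4 − 3
1 = −7 + 2·4
1 = 2·25 − 7·7
1 = −7·232 + 65·25
1 = 65·257 − 72·232
1 = −72·1260 + 353·257
So 257·353 ≡ 1 (mod 1260), hence d = 353.

353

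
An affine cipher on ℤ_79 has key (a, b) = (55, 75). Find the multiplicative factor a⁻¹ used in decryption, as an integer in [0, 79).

23

Extended Euclidean algorithm:
79 = 1×55 + 24
55 = 2×24 + 7
24 = 3×7 + 3
7 = 2×3 + 1
3 = 3×1 + 0
Since gcd(55, 79) = 1, back-substitute to write 1 as a combination:
1 = 7 − 2·3
1 = −2·24 + 7·7
1 = 7·55 − 16·24
1 = −16·79 + 23·55
So 55·23 ≡ 1 (mod 79).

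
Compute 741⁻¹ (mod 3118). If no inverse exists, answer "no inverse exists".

Apply the Euclidean algorithm to 3118 and 741:
3118 = 4*741 + 154
741 = 4*154 + 125
154 = 1*125 + 29
125 = 4*29 + 9
29 = 3*9 + 2
9 = 4*2 + 1
2 = 2*1 + 0
The gcd is 1. Working backward:
1 = 9 − 4·2
1 = −4·29 + 13·9
1 = 13·125 − 56·29
1 = −56·154 + 69·125
1 = 69·741 − 332·154
1 = −332·3118 + 1397·741
So 741·1397 ≡ 1 (mod 3118).

1397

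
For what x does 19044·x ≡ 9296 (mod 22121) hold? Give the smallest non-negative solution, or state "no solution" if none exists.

18660

First find gcd(19044, 22121):
22121 = 1×19044 + 3077
19044 = 6×3077 + 582
3077 = 5×582 + 167
582 = 3×167 + 81
167 = 2×81 + 5
81 = 16×5 + 1
5 = 5×1 + 0
gcd = 1, so a unique solution mod 22121 exists.
Back-substitute for the Bézout coefficients:
1 = 81 − 16·5
1 = −16·167 + 33·81
1 = 33·582 − 115·167
1 = −115·3077 + 608·582
1 = 608·19044 − 3763·3077
1 = −3763·22121 + 4371·19044
So 19044·(4371) ≡ 1 (mod 22121), giving 19044⁻¹ ≡ 4371.
x ≡ 19044⁻¹·9296 ≡ 4371·9296 ≡ 18660 (mod 22121).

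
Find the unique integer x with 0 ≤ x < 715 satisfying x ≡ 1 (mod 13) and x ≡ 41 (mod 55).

Write x = 1 + 13·k. Then 13·k ≡ 41 − 1 ≡ 40 (mod 55).
Need 13⁻¹ mod 55. Extended Euclid on (55, 13):
55 = 4×13 + 3
13 = 4×3 + 1
3 = 3×1 + 0
Back-substitute:
1 = 13 − 4·3
1 = −4·55 + 17·13
13⁻¹ ≡ 17 (mod 55), so k ≡ 17·40 ≡ 20 (mod 55).
x = 1 + 13·20 = 261.

261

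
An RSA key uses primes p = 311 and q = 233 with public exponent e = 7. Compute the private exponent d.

φ(n) = (p−1)(q−1) = 310·232 = 71920.
Need d with 7·d ≡ 1 (mod 71920). Apply the extended Euclidean algorithm:
71920 = 10274·7 + 2
7 = 3·2 + 1
2 = 2·1 + 0
Back-substitute:
1 = 7 − 3·2
1 = −3·71920 + 30823·7
So 7·30823 ≡ 1 (mod 71920), hence d = 30823.

30823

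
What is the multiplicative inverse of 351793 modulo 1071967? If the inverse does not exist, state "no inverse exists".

no inverse exists

Compute gcd(351793, 1071967):
1071967 = 3*351793 + 16588
351793 = 21*16588 + 3445
16588 = 4*3445 + 2808
3445 = 1*2808 + 637
2808 = 4*637 + 260
637 = 2*260 + 117
260 = 2*117 + 26
117 = 4*26 + 13
26 = 2*13 + 0
The gcd is 13, not 1, hence no inverse exists.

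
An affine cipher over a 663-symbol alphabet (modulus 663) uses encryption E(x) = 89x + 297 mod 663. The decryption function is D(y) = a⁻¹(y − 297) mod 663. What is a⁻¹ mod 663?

149

Run Euclid on (663, 89):
663 = 7×89 + 40
89 = 2×40 + 9
40 = 4×9 + 4
9 = 2×4 + 1
4 = 4×1 + 0
gcd = 1, so the inverse exists. Back-substitute:
1 = 9 − 2·4
1 = −2·40 + 9·9
1 = 9·89 − 20·40
1 = −20·663 + 149·89
So 89·149 ≡ 1 (mod 663).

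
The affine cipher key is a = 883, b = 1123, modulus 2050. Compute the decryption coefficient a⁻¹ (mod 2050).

Apply the Euclidean algorithm to 2050 and 883:
2050 = 2·883 + 284
883 = 3·284 + 31
284 = 9·31 + 5
31 = 6·5 + 1
5 = 5·1 + 0
The gcd is 1. Working backward:
1 = 31 − 6·5
1 = −6·284 + 55·31
1 = 55·883 − 171·284
1 = −171·2050 + 397·883
So 883·397 ≡ 1 (mod 2050).

397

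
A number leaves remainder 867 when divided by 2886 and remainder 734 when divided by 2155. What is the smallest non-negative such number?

3080229

Write x = 867 + 2886·k. Then 2886·k ≡ 734 − 867 ≡ 2022 (mod 2155).
Need 2886⁻¹ mod 2155. Extended Euclid on (2155, 731):
2155 = 2*731 + 693
731 = 1*693 + 38
693 = 18*38 + 9
38 = 4*9 + 2
9 = 4*2 + 1
2 = 2*1 + 0
Back-substitute:
1 = 9 − 4·2
1 = −4·38 + 17·9
1 = 17·693 − 310·38
1 = −310·731 + 327·693
1 = 327·2155 − 964·731
2886⁻¹ ≡ 1191 (mod 2155), so k ≡ 1191·2022 ≡ 1067 (mod 2155).
x = 867 + 2886·1067 = 3080229.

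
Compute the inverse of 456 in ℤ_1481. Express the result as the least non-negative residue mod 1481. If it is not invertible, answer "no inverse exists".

gcd(1481, 456) by repeated division:
1481 = 3*456 + 113
456 = 4*113 + 4
113 = 28*4 + 1
4 = 4*1 + 0
The gcd is 1. Working backward:
1 = 113 − 28·4
1 = −28·456 + 113·113
1 = 113·1481 − 367·456
Thus 456·(-367) ≡ 1 (mod 1481); reducing, -367 mod 1481 = 1114.

1114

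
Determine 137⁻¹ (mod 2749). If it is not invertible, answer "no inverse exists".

Run Euclid on (2749, 137):
2749 = 20×137 + 9
137 = 15×9 + 2
9 = 4×2 + 1
2 = 2×1 + 0
Since gcd(137, 2749) = 1, back-substitute to write 1 as a combination:
1 = 9 − 4·2
1 = −4·137 + 61·9
1 = 61·2749 − 1224·137
Thus 137·(-1224) ≡ 1 (mod 2749); reducing, -1224 mod 2749 = 1525.

1525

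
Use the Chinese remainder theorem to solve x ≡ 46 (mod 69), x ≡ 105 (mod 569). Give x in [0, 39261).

16606

Write x = 46 + 69·k. Then 69·k ≡ 105 − 46 ≡ 59 (mod 569).
Need 69⁻¹ mod 569. Extended Euclid on (569, 69):
569 = 8*69 + 17
69 = 4*17 + 1
17 = 17*1 + 0
Back-substitute:
1 = 69 − 4·17
1 = −4·569 + 33·69
69⁻¹ ≡ 33 (mod 569), so k ≡ 33·59 ≡ 240 (mod 569).
x = 46 + 69·240 = 16606.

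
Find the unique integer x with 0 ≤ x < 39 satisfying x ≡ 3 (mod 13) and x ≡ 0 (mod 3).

Write x = 3 + 13·k. Then 13·k ≡ 0 − 3 ≡ 0 (mod 3).
Need 13⁻¹ mod 3. Extended Euclid on (3, 1):
3 = 3*1 + 0
13⁻¹ ≡ 1 (mod 3), so k ≡ 1·0 ≡ 0 (mod 3).
x = 3 + 13·0 = 3.

3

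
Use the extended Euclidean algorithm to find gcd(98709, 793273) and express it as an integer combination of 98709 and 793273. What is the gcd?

Euclidean algorithm:
793273 = 8*98709 + 3601
98709 = 27*3601 + 1482
3601 = 2*1482 + 637
1482 = 2*637 + 208
637 = 3*208 + 13
208 = 16*13 + 0
gcd(98709, 793273) = 13.
Express as a combination:
13 = 637 − 3·208
13 = −3·1482 + 7·637
13 = 7·3601 − 17·1482
13 = −17·98709 + 466·3601
13 = 466·793273 − 3745·98709
So 13 = (466)·793273 + (-3745)·98709.

13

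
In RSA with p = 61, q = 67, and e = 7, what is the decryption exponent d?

2263

φ(n) = (p−1)(q−1) = 60·66 = 3960.
Need d with 7·d ≡ 1 (mod 3960). Apply the extended Euclidean algorithm:
3960 = 565*7 + 5
7 = 1*5 + 2
5 = 2*2 + 1
2 = 2*1 + 0
Back-substitute:
1 = 5 − 2·2
1 = −2·7 + 3·5
1 = 3·3960 − 1697·7
So 7·(-1697) ≡ 1 (mod 3960), hence d ≡ -1697 ≡ 2263 (mod 3960).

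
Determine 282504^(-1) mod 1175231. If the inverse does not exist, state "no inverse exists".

1050833

Extended Euclidean algorithm:
1175231 = 4·282504 + 45215
282504 = 6·45215 + 11214
45215 = 4·11214 + 359
11214 = 31·359 + 85
359 = 4·85 + 19
85 = 4·19 + 9
19 = 2·9 + 1
9 = 9·1 + 0
Since gcd(282504, 1175231) = 1, back-substitute to write 1 as a combination:
1 = 19 − 2·9
1 = −2·85 + 9·19
1 = 9·359 − 38·85
1 = −38·11214 + 1187·359
1 = 1187·45215 − 4786·11214
1 = −4786·282504 + 29903·45215
1 = 29903·1175231 − 124398·282504
So 282504·(-124398) ≡ 1 (mod 1175231), and -124398 ≡ 1050833 (mod 1175231).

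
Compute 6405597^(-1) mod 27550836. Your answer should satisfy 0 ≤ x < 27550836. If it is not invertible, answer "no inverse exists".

no inverse exists

Euclidean algorithm on 27550836, 6405597:
27550836 = 4·6405597 + 1928448
6405597 = 3·1928448 + 620253
1928448 = 3·620253 + 67689
620253 = 9·67689 + 11052
67689 = 6·11052 + 1377
11052 = 8·1377 + 36
1377 = 38·36 + 9
36 = 4·9 + 0
The gcd is 9, not 1, hence no inverse exists.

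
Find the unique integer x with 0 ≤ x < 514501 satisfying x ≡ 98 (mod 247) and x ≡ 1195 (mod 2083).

Write x = 98 + 247·k. Then 247·k ≡ 1195 − 98 ≡ 1097 (mod 2083).
Need 247⁻¹ mod 2083. Extended Euclid on (2083, 247):
2083 = 8·247 + 107
247 = 2·107 + 33
107 = 3·33 + 8
33 = 4·8 + 1
8 = 8·1 + 0
Back-substitute:
1 = 33 − 4·8
1 = −4·107 + 13·33
1 = 13·247 − 30·107
1 = −30·2083 + 253·247
247⁻¹ ≡ 253 (mod 2083), so k ≡ 253·1097 ≡ 502 (mod 2083).
x = 98 + 247·502 = 124092.

124092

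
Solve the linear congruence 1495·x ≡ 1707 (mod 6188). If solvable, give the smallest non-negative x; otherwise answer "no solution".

gcd(1495, 6188):
6188 = 4*1495 + 208
1495 = 7*208 + 39
208 = 5*39 + 13
39 = 3*13 + 0
gcd = 13, but 13 ∤ 1707, so the congruence has no solution.

no solution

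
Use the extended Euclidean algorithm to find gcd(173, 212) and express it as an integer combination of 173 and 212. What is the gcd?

1

Apply Euclid's algorithm to 212 and 173:
212 = 1×173 + 39
173 = 4×39 + 17
39 = 2×17 + 5
17 = 3×5 + 2
5 = 2×2 + 1
2 = 2×1 + 0
gcd(173, 212) = 1.
Back-substituting:
1 = 5 − 2·2
1 = −2·17 + 7·5
1 = 7·39 − 16·17
1 = −16·173 + 71·39
1 = 71·212 − 87·173
So 1 = (71)·212 + (-87)·173.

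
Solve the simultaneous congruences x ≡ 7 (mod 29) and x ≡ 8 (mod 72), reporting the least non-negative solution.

Write x = 7 + 29·k. Then 29·k ≡ 8 − 7 ≡ 1 (mod 72).
Need 29⁻¹ mod 72. Extended Euclid on (72, 29):
72 = 2×29 + 14
29 = 2×14 + 1
14 = 14×1 + 0
Back-substitute:
1 = 29 − 2·14
1 = −2·72 + 5·29
29⁻¹ ≡ 5 (mod 72), so k ≡ 5·1 ≡ 5 (mod 72).
x = 7 + 29·5 = 152.

152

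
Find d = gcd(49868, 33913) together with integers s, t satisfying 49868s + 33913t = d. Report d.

Apply Euclid's algorithm to 49868 and 33913:
49868 = 1·33913 + 15955
33913 = 2·15955 + 2003
15955 = 7·2003 + 1934
2003 = 1·1934 + 69
1934 = 28·69 + 2
69 = 34·2 + 1
2 = 2·1 + 0
gcd(49868, 33913) = 1.
Back-substituting:
1 = 69 − 34·2
1 = −34·1934 + 953·69
1 = 953·2003 − 987·1934
1 = −987·15955 + 7862·2003
1 = 7862·33913 − 16711·15955
1 = −16711·49868 + 24573·33913
So 1 = (-16711)·49868 + (24573)·33913.

1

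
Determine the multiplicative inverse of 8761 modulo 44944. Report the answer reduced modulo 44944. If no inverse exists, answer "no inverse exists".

25609

Apply the Euclidean algorithm to 44944 and 8761:
44944 = 5·8761 + 1139
8761 = 7·1139 + 788
1139 = 1·788 + 351
788 = 2·351 + 86
351 = 4·86 + 7
86 = 12·7 + 2
7 = 3·2 + 1
2 = 2·1 + 0
The gcd is 1. Working backward:
1 = 7 − 3·2
1 = −3·86 + 37·7
1 = 37·351 − 151·86
1 = −151·788 + 339·351
1 = 339·1139 − 490·788
1 = −490·8761 + 3769·1139
1 = 3769·44944 − 19335·8761
Hence 8761⁻¹ ≡ -19335 ≡ 25609 (mod 44944).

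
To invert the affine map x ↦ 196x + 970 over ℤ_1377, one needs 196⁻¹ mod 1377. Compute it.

274

Run Euclid on (1377, 196):
1377 = 7·196 + 5
196 = 39·5 + 1
5 = 5·1 + 0
The gcd is 1. Working backward:
1 = 196 − 39·5
1 = −39·1377 + 274·196
So 196·274 ≡ 1 (mod 1377).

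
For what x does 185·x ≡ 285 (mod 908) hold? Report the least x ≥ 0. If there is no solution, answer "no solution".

First find gcd(185, 908):
908 = 4·185 + 168
185 = 1·168 + 17
168 = 9·17 + 15
17 = 1·15 + 2
15 = 7·2 + 1
2 = 2·1 + 0
gcd = 1, so a unique solution mod 908 exists.
Back-substitute for the Bézout coefficients:
1 = 15 − 7·2
1 = −7·17 + 8·15
1 = 8·168 − 79·17
1 = −79·185 + 87·168
1 = 87·908 − 427·185
So 185·(-427) ≡ 1 (mod 908), giving 185⁻¹ ≡ 481.
x ≡ 185⁻¹·285 ≡ 481·285 ≡ 885 (mod 908).

885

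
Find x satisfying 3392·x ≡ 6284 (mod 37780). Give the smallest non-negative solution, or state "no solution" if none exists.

2597

First find gcd(3392, 37780):
37780 = 11×3392 + 468
3392 = 7×468 + 116
468 = 4×116 + 4
116 = 29×4 + 0
gcd = 4 and 4 | 6284, so solutions exist. Divide through by 4: 848x ≡ 1571 (mod 9445).
Now find 848⁻¹ mod 9445:
9445 = 11*848 + 117
848 = 7*117 + 29
117 = 4*29 + 1
29 = 29*1 + 0
Back-substitute:
1 = 117 − 4·29
1 = −4·848 + 29·117
1 = 29·9445 − 323·848
So 848·(-323) ≡ 1 (mod 9445), i.e. 848⁻¹ ≡ 9122.
Then x ≡ 9122·1571 ≡ 2597 (mod 9445); the smallest non-negative solution is x = 2597.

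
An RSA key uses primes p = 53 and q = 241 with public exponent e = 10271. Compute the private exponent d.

10271

φ(n) = (p−1)(q−1) = 52·240 = 12480.
Need d with 10271·d ≡ 1 (mod 12480). Apply the extended Euclidean algorithm:
12480 = 1·10271 + 2209
10271 = 4·2209 + 1435
2209 = 1·1435 + 774
1435 = 1·774 + 661
774 = 1·661 + 113
661 = 5·113 + 96
113 = 1·96 + 17
96 = 5·17 + 11
17 = 1·11 + 6
11 = 1·6 + 5
6 = 1·5 + 1
5 = 5·1 + 0
Back-substitute:
1 = 6 − 5
1 = −11 + 2·6
1 = 2·17 − 3·11
1 = −3·96 + 17·17
1 = 17·113 − 20·96
1 = −20·661 + 117·113
1 = 117·774 − 137·661
1 = −137·1435 + 254·774
1 = 254·2209 − 391·1435
1 = −391·10271 + 1818·2209
1 = 1818·12480 − 2209·10271
So 10271·(-2209) ≡ 1 (mod 12480), hence d ≡ -2209 ≡ 10271 (mod 12480).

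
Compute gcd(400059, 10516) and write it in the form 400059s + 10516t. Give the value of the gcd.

11

Euclidean algorithm:
400059 = 38·10516 + 451
10516 = 23·451 + 143
451 = 3·143 + 22
143 = 6·22 + 11
22 = 2·11 + 0
gcd(400059, 10516) = 11.
Working backward:
11 = 143 − 6·22
11 = −6·451 + 19·143
11 = 19·10516 − 443·451
11 = −443·400059 + 16853·10516
So 11 = (-443)·400059 + (16853)·10516.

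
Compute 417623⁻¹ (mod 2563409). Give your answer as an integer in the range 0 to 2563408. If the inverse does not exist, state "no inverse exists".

1420496

Apply the Euclidean algorithm to 2563409 and 417623:
2563409 = 6*417623 + 57671
417623 = 7*57671 + 13926
57671 = 4*13926 + 1967
13926 = 7*1967 + 157
1967 = 12*157 + 83
157 = 1*83 + 74
83 = 1*74 + 9
74 = 8*9 + 2
9 = 4*2 + 1
2 = 2*1 + 0
The gcd is 1. Working backward:
1 = 9 − 4·2
1 = −4·74 + 33·9
1 = 33·83 − 37·74
1 = −37·157 + 70·83
1 = 70·1967 − 877·157
1 = −877·13926 + 6209·1967
1 = 6209·57671 − 25713·13926
1 = −25713·417623 + 186200·57671
1 = 186200·2563409 − 1142913·417623
Thus 417623·(-1142913) ≡ 1 (mod 2563409); reducing, -1142913 mod 2563409 = 1420496.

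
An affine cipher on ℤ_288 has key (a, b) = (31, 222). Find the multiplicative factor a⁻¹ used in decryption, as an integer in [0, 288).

Run Euclid on (288, 31):
288 = 9·31 + 9
31 = 3·9 + 4
9 = 2·4 + 1
4 = 4·1 + 0
Since gcd(31, 288) = 1, back-substitute to write 1 as a combination:
1 = 9 − 2·4
1 = −2·31 + 7·9
1 = 7·288 − 65·31
So 31·(-65) ≡ 1 (mod 288), and -65 ≡ 223 (mod 288).

223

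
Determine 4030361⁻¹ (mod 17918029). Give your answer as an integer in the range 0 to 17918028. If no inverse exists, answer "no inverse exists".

Apply the Euclidean algorithm to 17918029 and 4030361:
17918029 = 4*4030361 + 1796585
4030361 = 2*1796585 + 437191
1796585 = 4*437191 + 47821
437191 = 9*47821 + 6802
47821 = 7*6802 + 207
6802 = 32*207 + 178
207 = 1*178 + 29
178 = 6*29 + 4
29 = 7*4 + 1
4 = 4*1 + 0
The gcd is 1. Working backward:
1 = 29 − 7·4
1 = −7·178 + 43·29
1 = 43·207 − 50·178
1 = −50·6802 + 1643·207
1 = 1643·47821 − 11551·6802
1 = −11551·437191 + 105602·47821
1 = 105602·1796585 − 433959·437191
1 = −433959·4030361 + 973520·1796585
1 = 973520·17918029 − 4328039·4030361
Thus 4030361·(-4328039) ≡ 1 (mod 17918029); reducing, -4328039 mod 17918029 = 13589990.

13589990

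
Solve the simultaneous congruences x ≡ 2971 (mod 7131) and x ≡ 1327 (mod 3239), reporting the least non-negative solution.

22622503

Write x = 2971 + 7131·k. Then 7131·k ≡ 1327 − 2971 ≡ 1595 (mod 3239).
Need 7131⁻¹ mod 3239. Extended Euclid on (3239, 653):
3239 = 4×653 + 627
653 = 1×627 + 26
627 = 24×26 + 3
26 = 8×3 + 2
3 = 1×2 + 1
2 = 2×1 + 0
Back-substitute:
1 = 3 − 2
1 = −26 + 9·3
1 = 9·627 − 217·26
1 = −217·653 + 226·627
1 = 226·3239 − 1121·653
7131⁻¹ ≡ 2118 (mod 3239), so k ≡ 2118·1595 ≡ 3172 (mod 3239).
x = 2971 + 7131·3172 = 22622503.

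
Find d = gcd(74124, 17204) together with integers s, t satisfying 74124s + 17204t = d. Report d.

4

Apply Euclid's algorithm to 74124 and 17204:
74124 = 4·17204 + 5308
17204 = 3·5308 + 1280
5308 = 4·1280 + 188
1280 = 6·188 + 152
188 = 1·152 + 36
152 = 4·36 + 8
36 = 4·8 + 4
8 = 2·4 + 0
gcd(74124, 17204) = 4.
Working backward:
4 = 36 − 4·8
4 = −4·152 + 17·36
4 = 17·188 − 21·152
4 = −21·1280 + 143·188
4 = 143·5308 − 593·1280
4 = −593·17204 + 1922·5308
4 = 1922·74124 − 8281·17204
So 4 = (1922)·74124 + (-8281)·17204.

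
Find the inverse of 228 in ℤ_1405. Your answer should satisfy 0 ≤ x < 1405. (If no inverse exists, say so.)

Extended Euclidean algorithm:
1405 = 6·228 + 37
228 = 6·37 + 6
37 = 6·6 + 1
6 = 6·1 + 0
gcd = 1, so the inverse exists. Back-substitute:
1 = 37 − 6·6
1 = −6·228 + 37·37
1 = 37·1405 − 228·228
Thus 228·(-228) ≡ 1 (mod 1405); reducing, -228 mod 1405 = 1177.

1177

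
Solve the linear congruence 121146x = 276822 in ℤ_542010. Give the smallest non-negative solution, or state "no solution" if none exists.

69202

First find gcd(121146, 542010):
542010 = 4×121146 + 57426
121146 = 2×57426 + 6294
57426 = 9×6294 + 780
6294 = 8×780 + 54
780 = 14×54 + 24
54 = 2×24 + 6
24 = 4×6 + 0
gcd = 6 and 6 | 276822, so solutions exist. Divide through by 6: 20191x ≡ 46137 (mod 90335).
Now find 20191⁻¹ mod 90335:
90335 = 4×20191 + 9571
20191 = 2×9571 + 1049
9571 = 9×1049 + 130
1049 = 8×130 + 9
130 = 14×9 + 4
9 = 2×4 + 1
4 = 4×1 + 0
Back-substitute:
1 = 9 − 2·4
1 = −2·130 + 29·9
1 = 29·1049 − 234·130
1 = −234·9571 + 2135·1049
1 = 2135·20191 − 4504·9571
1 = −4504·90335 + 20151·20191
So 20191⁻¹ ≡ 20151 (mod 90335).
Then x ≡ 20151·46137 ≡ 69202 (mod 90335); the smallest non-negative solution is x = 69202.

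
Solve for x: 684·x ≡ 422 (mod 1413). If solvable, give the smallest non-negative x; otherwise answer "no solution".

no solution

gcd(684, 1413):
1413 = 2·684 + 45
684 = 15·45 + 9
45 = 5·9 + 0
gcd = 9, but 9 ∤ 422, so the congruence has no solution.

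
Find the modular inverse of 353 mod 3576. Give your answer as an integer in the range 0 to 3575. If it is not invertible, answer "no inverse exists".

233

Extended Euclidean algorithm:
3576 = 10*353 + 46
353 = 7*46 + 31
46 = 1*31 + 15
31 = 2*15 + 1
15 = 15*1 + 0
The gcd is 1. Working backward:
1 = 31 − 2·15
1 = −2·46 + 3·31
1 = 3·353 − 23·46
1 = −23·3576 + 233·353
So 353·233 ≡ 1 (mod 3576).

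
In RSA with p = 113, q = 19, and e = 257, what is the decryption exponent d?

φ(n) = (p−1)(q−1) = 112·18 = 2016.
Need d with 257·d ≡ 1 (mod 2016). Apply the extended Euclidean algorithm:
2016 = 7*257 + 217
257 = 1*217 + 40
217 = 5*40 + 17
40 = 2*17 + 6
17 = 2*6 + 5
6 = 1*5 + 1
5 = 5*1 + 0
Back-substitute:
1 = 6 − 5
1 = −17 + 3·6
1 = 3·40 − 7·17
1 = −7·217 + 38·40
1 = 38·257 − 45·217
1 = −45·2016 + 353·257
So 257·353 ≡ 1 (mod 2016), hence d = 353.

353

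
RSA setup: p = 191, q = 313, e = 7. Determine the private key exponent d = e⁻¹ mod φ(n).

42343

φ(n) = (p−1)(q−1) = 190·312 = 59280.
Need d with 7·d ≡ 1 (mod 59280). Apply the extended Euclidean algorithm:
59280 = 8468*7 + 4
7 = 1*4 + 3
4 = 1*3 + 1
3 = 3*1 + 0
Back-substitute:
1 = 4 − 3
1 = −7 + 2·4
1 = 2·59280 − 16937·7
So 7·(-16937) ≡ 1 (mod 59280), hence d ≡ -16937 ≡ 42343 (mod 59280).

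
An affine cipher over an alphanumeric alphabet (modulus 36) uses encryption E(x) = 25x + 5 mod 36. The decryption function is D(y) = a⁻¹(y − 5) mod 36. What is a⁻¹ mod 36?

13

Extended Euclidean algorithm:
36 = 1×25 + 11
25 = 2×11 + 3
11 = 3×3 + 2
3 = 1×2 + 1
2 = 2×1 + 0
gcd = 1, so the inverse exists. Back-substitute:
1 = 3 − 2
1 = −11 + 4·3
1 = 4·25 − 9·11
1 = −9·36 + 13·25
So 25·13 ≡ 1 (mod 36).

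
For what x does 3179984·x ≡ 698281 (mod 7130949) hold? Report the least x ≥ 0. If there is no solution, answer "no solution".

4139297

First find gcd(3179984, 7130949):
7130949 = 2·3179984 + 770981
3179984 = 4·770981 + 96060
770981 = 8·96060 + 2501
96060 = 38·2501 + 1022
2501 = 2·1022 + 457
1022 = 2·457 + 108
457 = 4·108 + 25
108 = 4·25 + 8
25 = 3·8 + 1
8 = 8·1 + 0
gcd = 1, so a unique solution mod 7130949 exists.
Back-substitute for the Bézout coefficients:
1 = 25 − 3·8
1 = −3·108 + 13·25
1 = 13·457 − 55·108
1 = −55·1022 + 123·457
1 = 123·2501 − 301·1022
1 = −301·96060 + 11561·2501
1 = 11561·770981 − 92789·96060
1 = −92789·3179984 + 382717·770981
1 = 382717·7130949 − 858223·3179984
So 3179984·(-858223) ≡ 1 (mod 7130949), giving 3179984⁻¹ ≡ 6272726.
x ≡ 3179984⁻¹·698281 ≡ 6272726·698281 ≡ 4139297 (mod 7130949).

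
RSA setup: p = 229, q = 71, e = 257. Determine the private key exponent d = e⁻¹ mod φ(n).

φ(n) = (p−1)(q−1) = 228·70 = 15960.
Need d with 257·d ≡ 1 (mod 15960). Apply the extended Euclidean algorithm:
15960 = 62×257 + 26
257 = 9×26 + 23
26 = 1×23 + 3
23 = 7×3 + 2
3 = 1×2 + 1
2 = 2×1 + 0
Back-substitute:
1 = 3 − 2
1 = −23 + 8·3
1 = 8·26 − 9·23
1 = −9·257 + 89·26
1 = 89·15960 − 5527·257
So 257·(-5527) ≡ 1 (mod 15960), hence d ≡ -5527 ≡ 10433 (mod 15960).

10433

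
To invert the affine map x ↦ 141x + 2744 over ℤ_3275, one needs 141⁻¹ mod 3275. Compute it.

511

Extended Euclidean algorithm:
3275 = 23*141 + 32
141 = 4*32 + 13
32 = 2*13 + 6
13 = 2*6 + 1
6 = 6*1 + 0
Since gcd(141, 3275) = 1, back-substitute to write 1 as a combination:
1 = 13 − 2·6
1 = −2·32 + 5·13
1 = 5·141 − 22·32
1 = −22·3275 + 511·141
So 141·511 ≡ 1 (mod 3275).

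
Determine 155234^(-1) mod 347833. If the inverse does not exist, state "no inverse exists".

Apply the Euclidean algorithm to 347833 and 155234:
347833 = 2×155234 + 37365
155234 = 4×37365 + 5774
37365 = 6×5774 + 2721
5774 = 2×2721 + 332
2721 = 8×332 + 65
332 = 5×65 + 7
65 = 9×7 + 2
7 = 3×2 + 1
2 = 2×1 + 0
The gcd is 1. Working backward:
1 = 7 − 3·2
1 = −3·65 + 28·7
1 = 28·332 − 143·65
1 = −143·2721 + 1172·332
1 = 1172·5774 − 2487·2721
1 = −2487·37365 + 16094·5774
1 = 16094·155234 − 66863·37365
1 = −66863·347833 + 149820·155234
So 155234·149820 ≡ 1 (mod 347833).

149820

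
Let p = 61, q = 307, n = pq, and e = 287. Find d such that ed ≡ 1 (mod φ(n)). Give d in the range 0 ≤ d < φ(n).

2303

φ(n) = (p−1)(q−1) = 60·306 = 18360.
Need d with 287·d ≡ 1 (mod 18360). Apply the extended Euclidean algorithm:
18360 = 63×287 + 279
287 = 1×279 + 8
279 = 34×8 + 7
8 = 1×7 + 1
7 = 7×1 + 0
Back-substitute:
1 = 8 − 7
1 = −279 + 35·8
1 = 35·287 − 36·279
1 = −36·18360 + 2303·287
So 287·2303 ≡ 1 (mod 18360), hence d = 2303.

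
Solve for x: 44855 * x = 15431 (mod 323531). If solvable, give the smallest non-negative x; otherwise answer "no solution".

First find gcd(44855, 323531):
323531 = 7*44855 + 9546
44855 = 4*9546 + 6671
9546 = 1*6671 + 2875
6671 = 2*2875 + 921
2875 = 3*921 + 112
921 = 8*112 + 25
112 = 4*25 + 12
25 = 2*12 + 1
12 = 12*1 + 0
gcd = 1, so a unique solution mod 323531 exists.
Back-substitute for the Bézout coefficients:
1 = 25 − 2·12
1 = −2·112 + 9·25
1 = 9·921 − 74·112
1 = −74·2875 + 231·921
1 = 231·6671 − 536·2875
1 = −536·9546 + 767·6671
1 = 767·44855 − 3604·9546
1 = −3604·323531 + 25995·44855
So 44855·(25995) ≡ 1 (mod 323531), giving 44855⁻¹ ≡ 25995.
x ≡ 44855⁻¹·15431 ≡ 25995·15431 ≡ 273936 (mod 323531).

273936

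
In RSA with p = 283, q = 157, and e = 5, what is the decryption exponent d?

17597

φ(n) = (p−1)(q−1) = 282·156 = 43992.
Need d with 5·d ≡ 1 (mod 43992). Apply the extended Euclidean algorithm:
43992 = 8798×5 + 2
5 = 2×2 + 1
2 = 2×1 + 0
Back-substitute:
1 = 5 − 2·2
1 = −2·43992 + 17597·5
So 5·17597 ≡ 1 (mod 43992), hence d = 17597.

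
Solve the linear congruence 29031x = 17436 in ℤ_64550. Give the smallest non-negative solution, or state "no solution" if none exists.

9506

First find gcd(29031, 64550):
64550 = 2·29031 + 6488
29031 = 4·6488 + 3079
6488 = 2·3079 + 330
3079 = 9·330 + 109
330 = 3·109 + 3
109 = 36·3 + 1
3 = 3·1 + 0
gcd = 1, so a unique solution mod 64550 exists.
Back-substitute for the Bézout coefficients:
1 = 109 − 36·3
1 = −36·330 + 109·109
1 = 109·3079 − 1017·330
1 = −1017·6488 + 2143·3079
1 = 2143·29031 − 9589·6488
1 = −9589·64550 + 21321·29031
So 29031·(21321) ≡ 1 (mod 64550), giving 29031⁻¹ ≡ 21321.
x ≡ 29031⁻¹·17436 ≡ 21321·17436 ≡ 9506 (mod 64550).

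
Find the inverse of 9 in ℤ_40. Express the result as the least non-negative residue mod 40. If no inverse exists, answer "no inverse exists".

9

Extended Euclidean algorithm:
40 = 4·9 + 4
9 = 2·4 + 1
4 = 4·1 + 0
Since gcd(9, 40) = 1, back-substitute to write 1 as a combination:
1 = 9 − 2·4
1 = −2·40 + 9·9
So 9·9 ≡ 1 (mod 40).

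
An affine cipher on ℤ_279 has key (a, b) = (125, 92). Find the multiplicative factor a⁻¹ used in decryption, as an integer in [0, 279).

125

gcd(279, 125) by repeated division:
279 = 2×125 + 29
125 = 4×29 + 9
29 = 3×9 + 2
9 = 4×2 + 1
2 = 2×1 + 0
gcd = 1, so the inverse exists. Back-substitute:
1 = 9 − 4·2
1 = −4·29 + 13·9
1 = 13·125 − 56·29
1 = −56·279 + 125·125
So 125·125 ≡ 1 (mod 279).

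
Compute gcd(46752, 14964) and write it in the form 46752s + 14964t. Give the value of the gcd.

Euclidean algorithm:
46752 = 3×14964 + 1860
14964 = 8×1860 + 84
1860 = 22×84 + 12
84 = 7×12 + 0
gcd(46752, 14964) = 12.
Express as a combination:
12 = 1860 − 22·84
12 = −22·14964 + 177·1860
12 = 177·46752 − 553·14964
So 12 = (177)·46752 + (-553)·14964.

12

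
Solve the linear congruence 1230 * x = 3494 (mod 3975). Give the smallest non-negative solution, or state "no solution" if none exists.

gcd(1230, 3975):
3975 = 3*1230 + 285
1230 = 4*285 + 90
285 = 3*90 + 15
90 = 6*15 + 0
gcd = 15, but 15 ∤ 3494, so the congruence has no solution.

no solution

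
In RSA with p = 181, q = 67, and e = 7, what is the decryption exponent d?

φ(n) = (p−1)(q−1) = 180·66 = 11880.
Need d with 7·d ≡ 1 (mod 11880). Apply the extended Euclidean algorithm:
11880 = 1697*7 + 1
7 = 7*1 + 0
Back-substitute:
1 = 11880 − 1697·7
So 7·(-1697) ≡ 1 (mod 11880), hence d ≡ -1697 ≡ 10183 (mod 11880).

10183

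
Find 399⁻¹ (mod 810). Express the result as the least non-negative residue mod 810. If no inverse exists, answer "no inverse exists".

Euclidean algorithm on 810, 399:
810 = 2×399 + 12
399 = 33×12 + 3
12 = 4×3 + 0
Since gcd = 3 > 1, 399 is not a unit mod 810.

no inverse exists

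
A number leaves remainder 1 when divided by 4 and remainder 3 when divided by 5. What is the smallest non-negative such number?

Write x = 1 + 4·k. Then 4·k ≡ 3 − 1 ≡ 2 (mod 5).
Need 4⁻¹ mod 5. Extended Euclid on (5, 4):
5 = 1·4 + 1
4 = 4·1 + 0
Back-substitute:
1 = 5 − 4
4⁻¹ ≡ 4 (mod 5), so k ≡ 4·2 ≡ 3 (mod 5).
x = 1 + 4·3 = 13.

13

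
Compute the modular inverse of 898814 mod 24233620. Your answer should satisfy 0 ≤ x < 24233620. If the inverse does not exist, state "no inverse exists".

Euclidean algorithm on 24233620, 898814:
24233620 = 26·898814 + 864456
898814 = 1·864456 + 34358
864456 = 25·34358 + 5506
34358 = 6·5506 + 1322
5506 = 4·1322 + 218
1322 = 6·218 + 14
218 = 15·14 + 8
14 = 1·8 + 6
8 = 1·6 + 2
6 = 3·2 + 0
The gcd is 2, not 1, hence no inverse exists.

no inverse exists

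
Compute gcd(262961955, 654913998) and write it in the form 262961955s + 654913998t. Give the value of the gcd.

9

Euclidean algorithm:
654913998 = 2·262961955 + 128990088
262961955 = 2·128990088 + 4981779
128990088 = 25·4981779 + 4445613
4981779 = 1·4445613 + 536166
4445613 = 8·536166 + 156285
536166 = 3·156285 + 67311
156285 = 2·67311 + 21663
67311 = 3·21663 + 2322
21663 = 9·2322 + 765
2322 = 3·765 + 27
765 = 28·27 + 9
27 = 3·9 + 0
gcd(262961955, 654913998) = 9.
Back-substituting:
9 = 765 − 28·27
9 = −28·2322 + 85·765
9 = 85·21663 − 793·2322
9 = −793·67311 + 2464·21663
9 = 2464·156285 − 5721·67311
9 = −5721·536166 + 19627·156285
9 = 19627·4445613 − 162737·536166
9 = −162737·4981779 + 182364·4445613
9 = 182364·128990088 − 4721837·4981779
9 = −4721837·262961955 + 9626038·128990088
9 = 9626038·654913998 − 23973913·262961955
So 9 = (9626038)·654913998 + (-23973913)·262961955.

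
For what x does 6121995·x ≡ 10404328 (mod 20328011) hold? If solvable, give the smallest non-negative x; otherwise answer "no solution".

First find gcd(6121995, 20328011):
20328011 = 3*6121995 + 1962026
6121995 = 3*1962026 + 235917
1962026 = 8*235917 + 74690
235917 = 3*74690 + 11847
74690 = 6*11847 + 3608
11847 = 3*3608 + 1023
3608 = 3*1023 + 539
1023 = 1*539 + 484
539 = 1*484 + 55
484 = 8*55 + 44
55 = 1*44 + 11
44 = 4*11 + 0
gcd = 11 and 11 | 10404328, so solutions exist. Divide through by 11: 556545x ≡ 945848 (mod 1848001).
Now find 556545⁻¹ mod 1848001:
1848001 = 3×556545 + 178366
556545 = 3×178366 + 21447
178366 = 8×21447 + 6790
21447 = 3×6790 + 1077
6790 = 6×1077 + 328
1077 = 3×328 + 93
328 = 3×93 + 49
93 = 1×49 + 44
49 = 1×44 + 5
44 = 8×5 + 4
5 = 1×4 + 1
4 = 4×1 + 0
Back-substitute:
1 = 5 − 4
1 = −44 + 9·5
1 = 9·49 − 10·44
1 = −10·93 + 19·49
1 = 19·328 − 67·93
1 = −67·1077 + 220·328
1 = 220·6790 − 1387·1077
1 = −1387·21447 + 4381·6790
1 = 4381·178366 − 36435·21447
1 = −36435·556545 + 113686·178366
1 = 113686·1848001 − 377493·556545
So 556545·(-377493) ≡ 1 (mod 1848001), i.e. 556545⁻¹ ≡ 1470508.
Then x ≡ 1470508·945848 ≡ 1274146 (mod 1848001); the smallest non-negative solution is x = 1274146.

1274146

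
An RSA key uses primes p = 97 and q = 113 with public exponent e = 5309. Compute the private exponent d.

φ(n) = (p−1)(q−1) = 96·112 = 10752.
Need d with 5309·d ≡ 1 (mod 10752). Apply the extended Euclidean algorithm:
10752 = 2*5309 + 134
5309 = 39*134 + 83
134 = 1*83 + 51
83 = 1*51 + 32
51 = 1*32 + 19
32 = 1*19 + 13
19 = 1*13 + 6
13 = 2*6 + 1
6 = 6*1 + 0
Back-substitute:
1 = 13 − 2·6
1 = −2·19 + 3·13
1 = 3·32 − 5·19
1 = −5·51 + 8·32
1 = 8·83 − 13·51
1 = −13·134 + 21·83
1 = 21·5309 − 832·134
1 = −832·10752 + 1685·5309
So 5309·1685 ≡ 1 (mod 10752), hence d = 1685.

1685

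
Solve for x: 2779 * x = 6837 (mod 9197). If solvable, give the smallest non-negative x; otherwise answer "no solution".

First find gcd(2779, 9197):
9197 = 3*2779 + 860
2779 = 3*860 + 199
860 = 4*199 + 64
199 = 3*64 + 7
64 = 9*7 + 1
7 = 7*1 + 0
gcd = 1, so a unique solution mod 9197 exists.
Back-substitute for the Bézout coefficients:
1 = 64 − 9·7
1 = −9·199 + 28·64
1 = 28·860 − 121·199
1 = −121·2779 + 391·860
1 = 391·9197 − 1294·2779
So 2779·(-1294) ≡ 1 (mod 9197), giving 2779⁻¹ ≡ 7903.
x ≡ 2779⁻¹·6837 ≡ 7903·6837 ≡ 436 (mod 9197).

436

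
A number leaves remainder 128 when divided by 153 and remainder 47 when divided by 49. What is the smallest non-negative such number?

1811

Write x = 128 + 153·k. Then 153·k ≡ 47 − 128 ≡ 17 (mod 49).
Need 153⁻¹ mod 49. Extended Euclid on (49, 6):
49 = 8×6 + 1
6 = 6×1 + 0
Back-substitute:
1 = 49 − 8·6
153⁻¹ ≡ 41 (mod 49), so k ≡ 41·17 ≡ 11 (mod 49).
x = 128 + 153·11 = 1811.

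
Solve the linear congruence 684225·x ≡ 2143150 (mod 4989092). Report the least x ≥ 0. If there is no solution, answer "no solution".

First find gcd(684225, 4989092):
4989092 = 7×684225 + 199517
684225 = 3×199517 + 85674
199517 = 2×85674 + 28169
85674 = 3×28169 + 1167
28169 = 24×1167 + 161
1167 = 7×161 + 40
161 = 4×40 + 1
40 = 40×1 + 0
gcd = 1, so a unique solution mod 4989092 exists.
Back-substitute for the Bézout coefficients:
1 = 161 − 4·40
1 = −4·1167 + 29·161
1 = 29·28169 − 700·1167
1 = −700·85674 + 2129·28169
1 = 2129·199517 − 4958·85674
1 = −4958·684225 + 17003·199517
1 = 17003·4989092 − 123979·684225
So 684225·(-123979) ≡ 1 (mod 4989092), giving 684225⁻¹ ≡ 4865113.
x ≡ 684225⁻¹·2143150 ≡ 4865113·2143150 ≡ 3467886 (mod 4989092).

3467886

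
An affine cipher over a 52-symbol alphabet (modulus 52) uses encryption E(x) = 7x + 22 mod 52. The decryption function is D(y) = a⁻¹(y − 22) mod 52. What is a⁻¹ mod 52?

15

gcd(52, 7) by repeated division:
52 = 7·7 + 3
7 = 2·3 + 1
3 = 3·1 + 0
Since gcd(7, 52) = 1, back-substitute to write 1 as a combination:
1 = 7 − 2·3
1 = −2·52 + 15·7
So 7·15 ≡ 1 (mod 52).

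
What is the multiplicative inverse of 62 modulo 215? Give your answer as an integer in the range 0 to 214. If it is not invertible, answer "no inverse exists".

163

Extended Euclidean algorithm:
215 = 3×62 + 29
62 = 2×29 + 4
29 = 7×4 + 1
4 = 4×1 + 0
gcd = 1, so the inverse exists. Back-substitute:
1 = 29 − 7·4
1 = −7·62 + 15·29
1 = 15·215 − 52·62
Hence 62⁻¹ ≡ -52 ≡ 163 (mod 215).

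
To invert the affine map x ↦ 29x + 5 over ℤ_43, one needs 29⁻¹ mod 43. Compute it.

Run Euclid on (43, 29):
43 = 1·29 + 14
29 = 2·14 + 1
14 = 14·1 + 0
The gcd is 1. Working backward:
1 = 29 − 2·14
1 = −2·43 + 3·29
So 29·3 ≡ 1 (mod 43).

3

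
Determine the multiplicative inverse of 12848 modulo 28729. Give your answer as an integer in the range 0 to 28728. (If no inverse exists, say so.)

Apply the Euclidean algorithm to 28729 and 12848:
28729 = 2×12848 + 3033
12848 = 4×3033 + 716
3033 = 4×716 + 169
716 = 4×169 + 40
169 = 4×40 + 9
40 = 4×9 + 4
9 = 2×4 + 1
4 = 4×1 + 0
gcd = 1, so the inverse exists. Back-substitute:
1 = 9 − 2·4
1 = −2·40 + 9·9
1 = 9·169 − 38·40
1 = −38·716 + 161·169
1 = 161·3033 − 682·716
1 = −682·12848 + 2889·3033
1 = 2889·28729 − 6460·12848
So 12848·(-6460) ≡ 1 (mod 28729), and -6460 ≡ 22269 (mod 28729).

22269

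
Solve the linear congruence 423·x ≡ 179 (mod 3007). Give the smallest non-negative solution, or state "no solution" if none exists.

1607

First find gcd(423, 3007):
3007 = 7×423 + 46
423 = 9×46 + 9
46 = 5×9 + 1
9 = 9×1 + 0
gcd = 1, so a unique solution mod 3007 exists.
Back-substitute for the Bézout coefficients:
1 = 46 − 5·9
1 = −5·423 + 46·46
1 = 46·3007 − 327·423
So 423·(-327) ≡ 1 (mod 3007), giving 423⁻¹ ≡ 2680.
x ≡ 423⁻¹·179 ≡ 2680·179 ≡ 1607 (mod 3007).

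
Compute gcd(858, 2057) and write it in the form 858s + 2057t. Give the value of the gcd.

11

Euclidean algorithm:
2057 = 2×858 + 341
858 = 2×341 + 176
341 = 1×176 + 165
176 = 1×165 + 11
165 = 15×11 + 0
gcd(858, 2057) = 11.
Back-substituting:
11 = 176 − 165
11 = −341 + 2·176
11 = 2·858 − 5·341
11 = −5·2057 + 12·858
So 11 = (-5)·2057 + (12)·858.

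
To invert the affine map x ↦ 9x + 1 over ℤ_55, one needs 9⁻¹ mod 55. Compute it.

49

Extended Euclidean algorithm:
55 = 6*9 + 1
9 = 9*1 + 0
gcd = 1, so the inverse exists. Back-substitute:
1 = 55 − 6·9
So 9·(-6) ≡ 1 (mod 55), and -6 ≡ 49 (mod 55).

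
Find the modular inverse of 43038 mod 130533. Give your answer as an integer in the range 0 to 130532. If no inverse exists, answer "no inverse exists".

no inverse exists

Euclidean algorithm on 130533, 43038:
130533 = 3·43038 + 1419
43038 = 30·1419 + 468
1419 = 3·468 + 15
468 = 31·15 + 3
15 = 5·3 + 0
Since gcd = 3 > 1, 43038 is not a unit mod 130533.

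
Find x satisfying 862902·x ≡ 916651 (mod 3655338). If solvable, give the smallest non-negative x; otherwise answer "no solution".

gcd(862902, 3655338):
3655338 = 4·862902 + 203730
862902 = 4·203730 + 47982
203730 = 4·47982 + 11802
47982 = 4·11802 + 774
11802 = 15·774 + 192
774 = 4·192 + 6
192 = 32·6 + 0
gcd = 6, but 6 ∤ 916651, so the congruence has no solution.

no solution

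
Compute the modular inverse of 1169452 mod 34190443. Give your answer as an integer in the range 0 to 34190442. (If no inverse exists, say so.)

8157774

Apply the Euclidean algorithm to 34190443 and 1169452:
34190443 = 29·1169452 + 276335
1169452 = 4·276335 + 64112
276335 = 4·64112 + 19887
64112 = 3·19887 + 4451
19887 = 4·4451 + 2083
4451 = 2·2083 + 285
2083 = 7·285 + 88
285 = 3·88 + 21
88 = 4·21 + 4
21 = 5·4 + 1
4 = 4·1 + 0
Since gcd(1169452, 34190443) = 1, back-substitute to write 1 as a combination:
1 = 21 − 5·4
1 = −5·88 + 21·21
1 = 21·285 − 68·88
1 = −68·2083 + 497·285
1 = 497·4451 − 1062·2083
1 = −1062·19887 + 4745·4451
1 = 4745·64112 − 15297·19887
1 = −15297·276335 + 65933·64112
1 = 65933·1169452 − 279029·276335
1 = −279029·34190443 + 8157774·1169452
So 1169452·8157774 ≡ 1 (mod 34190443).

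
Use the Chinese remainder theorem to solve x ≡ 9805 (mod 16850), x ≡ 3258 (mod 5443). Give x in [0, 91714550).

Write x = 9805 + 16850·k. Then 16850·k ≡ 3258 − 9805 ≡ 4339 (mod 5443).
Need 16850⁻¹ mod 5443. Extended Euclid on (5443, 521):
5443 = 10*521 + 233
521 = 2*233 + 55
233 = 4*55 + 13
55 = 4*13 + 3
13 = 4*3 + 1
3 = 3*1 + 0
Back-substitute:
1 = 13 − 4·3
1 = −4·55 + 17·13
1 = 17·233 − 72·55
1 = −72·521 + 161·233
1 = 161·5443 − 1682·521
16850⁻¹ ≡ 3761 (mod 5443), so k ≡ 3761·4339 ≡ 865 (mod 5443).
x = 9805 + 16850·865 = 14585055.

14585055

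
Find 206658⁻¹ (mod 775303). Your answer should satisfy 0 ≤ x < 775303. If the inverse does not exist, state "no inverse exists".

Apply the Euclidean algorithm to 775303 and 206658:
775303 = 3*206658 + 155329
206658 = 1*155329 + 51329
155329 = 3*51329 + 1342
51329 = 38*1342 + 333
1342 = 4*333 + 10
333 = 33*10 + 3
10 = 3*3 + 1
3 = 3*1 + 0
The gcd is 1. Working backward:
1 = 10 − 3·3
1 = −3·333 + 100·10
1 = 100·1342 − 403·333
1 = −403·51329 + 15414·1342
1 = 15414·155329 − 46645·51329
1 = −46645·206658 + 62059·155329
1 = 62059·775303 − 232822·206658
Hence 206658⁻¹ ≡ -232822 ≡ 542481 (mod 775303).

542481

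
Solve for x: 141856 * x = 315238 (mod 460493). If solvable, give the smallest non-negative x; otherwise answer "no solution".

First find gcd(141856, 460493):
460493 = 3·141856 + 34925
141856 = 4·34925 + 2156
34925 = 16·2156 + 429
2156 = 5·429 + 11
429 = 39·11 + 0
gcd = 11 and 11 | 315238, so solutions exist. Divide through by 11: 12896x ≡ 28658 (mod 41863).
Now find 12896⁻¹ mod 41863:
41863 = 3·12896 + 3175
12896 = 4·3175 + 196
3175 = 16·196 + 39
196 = 5·39 + 1
39 = 39·1 + 0
Back-substitute:
1 = 196 − 5·39
1 = −5·3175 + 81·196
1 = 81·12896 − 329·3175
1 = −329·41863 + 1068·12896
So 12896⁻¹ ≡ 1068 (mod 41863).
Then x ≡ 1068·28658 ≡ 4891 (mod 41863); the smallest non-negative solution is x = 4891.

4891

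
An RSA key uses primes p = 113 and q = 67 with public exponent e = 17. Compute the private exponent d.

2609

φ(n) = (p−1)(q−1) = 112·66 = 7392.
Need d with 17·d ≡ 1 (mod 7392). Apply the extended Euclidean algorithm:
7392 = 434×17 + 14
17 = 1×14 + 3
14 = 4×3 + 2
3 = 1×2 + 1
2 = 2×1 + 0
Back-substitute:
1 = 3 − 2
1 = −14 + 5·3
1 = 5·17 − 6·14
1 = −6·7392 + 2609·17
So 17·2609 ≡ 1 (mod 7392), hence d = 2609.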